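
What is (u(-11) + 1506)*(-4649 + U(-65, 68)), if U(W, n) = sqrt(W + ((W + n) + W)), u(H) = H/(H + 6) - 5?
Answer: -34941884/5 + 7516*I*sqrt(127)/5 ≈ -6.9884e+6 + 16940.0*I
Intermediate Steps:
u(H) = -5 + H/(6 + H) (u(H) = H/(6 + H) - 5 = -5 + H/(6 + H))
U(W, n) = sqrt(n + 3*W) (U(W, n) = sqrt(W + (n + 2*W)) = sqrt(n + 3*W))
(u(-11) + 1506)*(-4649 + U(-65, 68)) = (2*(-15 - 2*(-11))/(6 - 11) + 1506)*(-4649 + sqrt(68 + 3*(-65))) = (2*(-15 + 22)/(-5) + 1506)*(-4649 + sqrt(68 - 195)) = (2*(-1/5)*7 + 1506)*(-4649 + sqrt(-127)) = (-14/5 + 1506)*(-4649 + I*sqrt(127)) = 7516*(-4649 + I*sqrt(127))/5 = -34941884/5 + 7516*I*sqrt(127)/5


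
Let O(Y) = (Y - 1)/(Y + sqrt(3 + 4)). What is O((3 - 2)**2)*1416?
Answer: 0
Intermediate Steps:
O(Y) = (-1 + Y)/(Y + sqrt(7))
O((3 - 2)**2)*1416 = ((-1 + (3 - 2)**2)/((3 - 2)**2 + sqrt(7)))*1416 = ((-1 + 1**2)/(1**2 + sqrt(7)))*1416 = ((-1 + 1)/(1 + sqrt(7)))*1416 = (0/(1 + sqrt(7)))*1416 = 0*1416 = 0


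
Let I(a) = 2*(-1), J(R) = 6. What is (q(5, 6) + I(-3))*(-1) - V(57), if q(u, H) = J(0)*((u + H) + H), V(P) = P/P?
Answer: -101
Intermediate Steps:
V(P) = 1
I(a) = -2
q(u, H) = 6*u + 12*H (q(u, H) = 6*((u + H) + H) = 6*((H + u) + H) = 6*(u + 2*H) = 6*u + 12*H)
(q(5, 6) + I(-3))*(-1) - V(57) = ((6*5 + 12*6) - 2)*(-1) - 1*1 = ((30 + 72) - 2)*(-1) - 1 = (102 - 2)*(-1) - 1 = 100*(-1) - 1 = -100 - 1 = -101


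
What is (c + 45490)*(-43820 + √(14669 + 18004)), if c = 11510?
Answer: -2497740000 + 57000*√32673 ≈ -2.4874e+9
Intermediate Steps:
(c + 45490)*(-43820 + √(14669 + 18004)) = (11510 + 45490)*(-43820 + √(14669 + 18004)) = 57000*(-43820 + √32673) = -2497740000 + 57000*√32673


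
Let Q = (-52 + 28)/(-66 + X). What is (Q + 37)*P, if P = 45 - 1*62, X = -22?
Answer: -6970/11 ≈ -633.64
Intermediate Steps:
Q = 3/11 (Q = (-52 + 28)/(-66 - 22) = -24/(-88) = -24*(-1/88) = 3/11 ≈ 0.27273)
P = -17 (P = 45 - 62 = -17)
(Q + 37)*P = (3/11 + 37)*(-17) = (410/11)*(-17) = -6970/11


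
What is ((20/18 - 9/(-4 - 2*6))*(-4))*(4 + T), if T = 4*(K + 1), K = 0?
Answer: -482/9 ≈ -53.556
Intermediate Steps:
T = 4 (T = 4*(0 + 1) = 4*1 = 4)
((20/18 - 9/(-4 - 2*6))*(-4))*(4 + T) = ((20/18 - 9/(-4 - 2*6))*(-4))*(4 + 4) = ((20*(1/18) - 9/(-4 - 12))*(-4))*8 = ((10/9 - 9/(-16))*(-4))*8 = ((10/9 - 9*(-1/16))*(-4))*8 = ((10/9 + 9/16)*(-4))*8 = ((241/144)*(-4))*8 = -241/36*8 = -482/9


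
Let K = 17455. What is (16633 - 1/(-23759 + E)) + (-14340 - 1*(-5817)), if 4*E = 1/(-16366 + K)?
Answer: 839337990686/103494203 ≈ 8110.0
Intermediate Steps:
E = 1/4356 (E = 1/(4*(-16366 + 17455)) = (¼)/1089 = (¼)*(1/1089) = 1/4356 ≈ 0.00022957)
(16633 - 1/(-23759 + E)) + (-14340 - 1*(-5817)) = (16633 - 1/(-23759 + 1/4356)) + (-14340 - 1*(-5817)) = (16633 - 1/(-103494203/4356)) + (-14340 + 5817) = (16633 - 1*(-4356/103494203)) - 8523 = (16633 + 4356/103494203) - 8523 = 1721419082855/103494203 - 8523 = 839337990686/103494203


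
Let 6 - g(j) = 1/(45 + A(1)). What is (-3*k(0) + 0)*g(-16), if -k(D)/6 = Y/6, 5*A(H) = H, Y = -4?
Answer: -8106/113 ≈ -71.734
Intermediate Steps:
A(H) = H/5
k(D) = 4 (k(D) = -(-24)/6 = -6*(-⅔) = 4)
g(j) = 1351/226 (g(j) = 6 - 1/(45 + (⅕)*1) = 6 - 1/(45 + ⅕) = 6 - 1/226/5 = 6 - 1*5/226 = 6 - 5/226 = 1351/226)
(-3*k(0) + 0)*g(-16) = (-3*4 + 0)*(1351/226) = (-12 + 0)*(1351/226) = -12*1351/226 = -8106/113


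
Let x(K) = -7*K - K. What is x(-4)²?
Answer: 1024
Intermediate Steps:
x(K) = -8*K
x(-4)² = (-8*(-4))² = 32² = 1024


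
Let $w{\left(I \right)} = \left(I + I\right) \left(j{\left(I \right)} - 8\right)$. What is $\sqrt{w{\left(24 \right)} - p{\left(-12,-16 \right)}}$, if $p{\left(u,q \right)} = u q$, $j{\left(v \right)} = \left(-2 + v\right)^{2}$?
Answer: $8 \sqrt{354} \approx 150.52$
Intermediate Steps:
$w{\left(I \right)} = 2 I \left(-8 + \left(-2 + I\right)^{2}\right)$ ($w{\left(I \right)} = \left(I + I\right) \left(\left(-2 + I\right)^{2} - 8\right) = 2 I \left(-8 + \left(-2 + I\right)^{2}\right)$)
$p{\left(u,q \right)} = q u$
$\sqrt{w{\left(24 \right)} - p{\left(-12,-16 \right)}} = \sqrt{2 \cdot 24 \left(-8 + \left(-2 + 24\right)^{2}\right) - \left(-16\right) \left(-12\right)} = \sqrt{2 \cdot 24 \left(-8 + 22^{2}\right) - 192} = \sqrt{2 \cdot 24 \left(-8 + 484\right) - 192} = \sqrt{2 \cdot 24 \cdot 476 - 192} = \sqrt{22848 - 192} = \sqrt{22656} = 8 \sqrt{354}$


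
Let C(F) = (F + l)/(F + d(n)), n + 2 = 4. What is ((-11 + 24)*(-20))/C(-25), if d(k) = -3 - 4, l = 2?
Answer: -8320/23 ≈ -361.74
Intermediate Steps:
n = 2 (n = -2 + 4 = 2)
d(k) = -7
C(F) = (2 + F)/(-7 + F) (C(F) = (F + 2)/(F - 7) = (2 + F)/(-7 + F))
((-11 + 24)*(-20))/C(-25) = ((-11 + 24)*(-20))/(((2 - 25)/(-7 - 25))) = (13*(-20))/((-23/(-32))) = -260/((-1/32*(-23))) = -260/23/32 = -260*32/23 = -8320/23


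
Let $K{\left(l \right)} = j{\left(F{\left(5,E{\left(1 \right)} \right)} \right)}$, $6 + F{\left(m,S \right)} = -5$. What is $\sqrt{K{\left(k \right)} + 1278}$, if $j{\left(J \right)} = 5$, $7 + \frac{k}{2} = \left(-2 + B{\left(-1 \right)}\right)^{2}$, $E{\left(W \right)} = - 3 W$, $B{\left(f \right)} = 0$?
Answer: $\sqrt{1283} \approx 35.819$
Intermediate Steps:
$F{\left(m,S \right)} = -11$ ($F{\left(m,S \right)} = -6 - 5 = -11$)
$k = -6$ ($k = -14 + 2 \left(-2 + 0\right)^{2} = -14 + 2 \left(-2\right)^{2} = -14 + 2 \cdot 4 = -14 + 8 = -6$)
$K{\left(l \right)} = 5$
$\sqrt{K{\left(k \right)} + 1278} = \sqrt{5 + 1278} = \sqrt{1283}$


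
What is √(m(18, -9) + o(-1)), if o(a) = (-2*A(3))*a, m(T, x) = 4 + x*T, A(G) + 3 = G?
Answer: I*√158 ≈ 12.57*I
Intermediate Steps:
A(G) = -3 + G
m(T, x) = 4 + T*x
o(a) = 0 (o(a) = (-2*(-3 + 3))*a = (-2*0)*a = 0*a = 0)
√(m(18, -9) + o(-1)) = √((4 + 18*(-9)) + 0) = √((4 - 162) + 0) = √(-158 + 0) = √(-158) = I*√158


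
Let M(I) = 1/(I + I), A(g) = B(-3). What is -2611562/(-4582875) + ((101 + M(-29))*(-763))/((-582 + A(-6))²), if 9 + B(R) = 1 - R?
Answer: 31711702951499/91588766040750 ≈ 0.34624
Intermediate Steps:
B(R) = -8 - R (B(R) = -9 + (1 - R) = -8 - R)
A(g) = -5 (A(g) = -8 - 1*(-3) = -8 + 3 = -5)
M(I) = 1/(2*I)
-2611562/(-4582875) + ((101 + M(-29))*(-763))/((-582 + A(-6))²) = -2611562/(-4582875) + ((101 + (½)/(-29))*(-763))/((-582 - 5)²) = -2611562*(-1/4582875) + ((101 + (½)*(-1/29))*(-763))/((-587)²) = 2611562/4582875 + ((101 - 1/58)*(-763))/344569 = 2611562/4582875 + ((5857/58)*(-763))*(1/344569) = 2611562/4582875 - 4468891/58*1/344569 = 2611562/4582875 - 4468891/19985002 = 31711702951499/91588766040750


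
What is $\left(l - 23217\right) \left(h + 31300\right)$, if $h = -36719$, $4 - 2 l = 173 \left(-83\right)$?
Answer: $\frac{173792749}{2} \approx 8.6896 \cdot 10^{7}$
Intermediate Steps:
$l = \frac{14363}{2}$ ($l = 2 - \frac{173 \left(-83\right)}{2} = 2 - - \frac{14359}{2} = 2 + \frac{14359}{2} = \frac{14363}{2} \approx 7181.5$)
$\left(l - 23217\right) \left(h + 31300\right) = \left(\frac{14363}{2} - 23217\right) \left(-36719 + 31300\right) = \left(- \frac{32071}{2}\right) \left(-5419\right) = \frac{173792749}{2}$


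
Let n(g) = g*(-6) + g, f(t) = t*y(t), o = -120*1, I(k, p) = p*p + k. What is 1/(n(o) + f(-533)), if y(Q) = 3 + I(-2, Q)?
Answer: -1/151419370 ≈ -6.6042e-9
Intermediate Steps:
I(k, p) = k + p² (I(k, p) = p² + k = k + p²)
o = -120
y(Q) = 1 + Q² (y(Q) = 3 + (-2 + Q²) = 1 + Q²)
f(t) = t*(1 + t²)
n(g) = -5*g (n(g) = -6*g + g = -5*g)
1/(n(o) + f(-533)) = 1/(-5*(-120) + (-533 + (-533)³)) = 1/(600 + (-533 - 151419437)) = 1/(600 - 151419970) = 1/(-151419370) = -1/151419370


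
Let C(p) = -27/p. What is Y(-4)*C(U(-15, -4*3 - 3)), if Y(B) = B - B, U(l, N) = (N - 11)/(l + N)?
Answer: 0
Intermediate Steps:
U(l, N) = (-11 + N)/(N + l)
Y(B) = 0
Y(-4)*C(U(-15, -4*3 - 3)) = 0*(-27*((-4*3 - 3) - 15)/(-11 + (-4*3 - 3))) = 0*(-27*((-12 - 3) - 15)/(-11 + (-12 - 3))) = 0*(-27*(-15 - 15)/(-11 - 15)) = 0*(-27/(-26/(-30))) = 0*(-27/((-1/30*(-26)))) = 0*(-27/13/15) = 0*(-27*15/13) = 0*(-405/13) = 0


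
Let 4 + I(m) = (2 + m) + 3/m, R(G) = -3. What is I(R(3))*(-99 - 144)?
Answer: 1458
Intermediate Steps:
I(m) = -2 + m + 3/m (I(m) = -4 + ((2 + m) + 3/m) = -4 + (2 + m + 3/m) = -2 + m + 3/m)
I(R(3))*(-99 - 144) = (-2 - 3 + 3/(-3))*(-99 - 144) = (-2 - 3 + 3*(-⅓))*(-243) = (-2 - 3 - 1)*(-243) = -6*(-243) = 1458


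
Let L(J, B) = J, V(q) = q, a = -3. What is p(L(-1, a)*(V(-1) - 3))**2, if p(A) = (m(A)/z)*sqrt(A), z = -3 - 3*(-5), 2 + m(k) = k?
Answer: 1/9 ≈ 0.11111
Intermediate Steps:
m(k) = -2 + k
z = 12 (z = -3 + 15 = 12)
p(A) = sqrt(A)*(-1/6 + A/12) (p(A) = ((-2 + A)/12)*sqrt(A) = ((-2 + A)*(1/12))*sqrt(A) = (-1/6 + A/12)*sqrt(A) = sqrt(A)*(-1/6 + A/12))
p(L(-1, a)*(V(-1) - 3))**2 = (sqrt(-(-1 - 3))*(-2 - (-1 - 3))/12)**2 = (sqrt(-1*(-4))*(-2 - 1*(-4))/12)**2 = (sqrt(4)*(-2 + 4)/12)**2 = ((1/12)*2*2)**2 = (1/3)**2 = 1/9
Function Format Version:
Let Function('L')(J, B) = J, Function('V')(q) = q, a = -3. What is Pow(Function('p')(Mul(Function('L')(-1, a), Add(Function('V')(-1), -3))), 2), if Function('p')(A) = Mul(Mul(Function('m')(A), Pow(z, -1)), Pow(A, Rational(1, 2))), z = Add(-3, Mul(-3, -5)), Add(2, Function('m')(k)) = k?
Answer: Rational(1, 9) ≈ 0.11111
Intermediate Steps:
Function('m')(k) = Add(-2, k)
z = 12 (z = Add(-3, 15) = 12)
Function('p')(A) = Mul(Pow(A, Rational(1, 2)), Add(Rational(-1, 6), Mul(Rational(1, 12), A))) (Function('p')(A) = Mul(Mul(Add(-2, A), Pow(12, -1)), Pow(A, Rational(1, 2))) = Mul(Mul(Add(-2, A), Rational(1, 12)), Pow(A, Rational(1, 2))) = Mul(Add(Rational(-1, 6), Mul(Rational(1, 12), A)), Pow(A, Rational(1, 2))) = Mul(Pow(A, Rational(1, 2)), Add(Rational(-1, 6), Mul(Rational(1, 12), A))))
Pow(Function('p')(Mul(Function('L')(-1, a), Add(Function('V')(-1), -3))), 2) = Pow(Mul(Rational(1, 12), Pow(Mul(-1, Add(-1, -3)), Rational(1, 2)), Add(-2, Mul(-1, Add(-1, -3)))), 2) = Pow(Mul(Rational(1, 12), Pow(Mul(-1, -4), Rational(1, 2)), Add(-2, Mul(-1, -4))), 2) = Pow(Mul(Rational(1, 12), Pow(4, Rational(1, 2)), Add(-2, 4)), 2) = Pow(Mul(Rational(1, 12), 2, 2), 2) = Pow(Rational(1, 3), 2) = Rational(1, 9)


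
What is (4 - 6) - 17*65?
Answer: -1107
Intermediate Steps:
(4 - 6) - 17*65 = -2 - 1105 = -1107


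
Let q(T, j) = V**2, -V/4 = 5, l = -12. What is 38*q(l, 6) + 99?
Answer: 15299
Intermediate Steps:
V = -20 (V = -4*5 = -20)
q(T, j) = 400 (q(T, j) = (-20)**2 = 400)
38*q(l, 6) + 99 = 38*400 + 99 = 15200 + 99 = 15299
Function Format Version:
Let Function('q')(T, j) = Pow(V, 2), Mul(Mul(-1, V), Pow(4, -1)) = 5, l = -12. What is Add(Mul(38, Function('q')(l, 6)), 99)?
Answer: 15299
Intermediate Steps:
V = -20 (V = Mul(-4, 5) = -20)
Function('q')(T, j) = 400 (Function('q')(T, j) = Pow(-20, 2) = 400)
Add(Mul(38, Function('q')(l, 6)), 99) = Add(Mul(38, 400), 99) = Add(15200, 99) = 15299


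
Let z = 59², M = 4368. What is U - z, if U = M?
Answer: 887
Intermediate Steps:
U = 4368
z = 3481
U - z = 4368 - 1*3481 = 4368 - 3481 = 887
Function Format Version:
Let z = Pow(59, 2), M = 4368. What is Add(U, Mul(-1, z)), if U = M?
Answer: 887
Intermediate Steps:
U = 4368
z = 3481
Add(U, Mul(-1, z)) = Add(4368, Mul(-1, 3481)) = Add(4368, -3481) = 887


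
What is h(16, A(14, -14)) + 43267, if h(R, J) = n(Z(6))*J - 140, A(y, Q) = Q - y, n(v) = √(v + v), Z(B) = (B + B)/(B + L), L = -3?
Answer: 43127 - 56*√2 ≈ 43048.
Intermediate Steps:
Z(B) = 2*B/(-3 + B) (Z(B) = (B + B)/(B - 3) = (2*B)/(-3 + B) = 2*B/(-3 + B))
n(v) = √2*√v (n(v) = √(2*v) = √2*√v)
h(R, J) = -140 + 2*J*√2 (h(R, J) = (√2*√(2*6/(-3 + 6)))*J - 140 = (√2*√(2*6/3))*J - 140 = (√2*√(2*6*(⅓)))*J - 140 = (√2*√4)*J - 140 = (√2*2)*J - 140 = (2*√2)*J - 140 = 2*J*√2 - 140 = -140 + 2*J*√2)
h(16, A(14, -14)) + 43267 = (-140 + 2*(-14 - 1*14)*√2) + 43267 = (-140 + 2*(-14 - 14)*√2) + 43267 = (-140 + 2*(-28)*√2) + 43267 = (-140 - 56*√2) + 43267 = 43127 - 56*√2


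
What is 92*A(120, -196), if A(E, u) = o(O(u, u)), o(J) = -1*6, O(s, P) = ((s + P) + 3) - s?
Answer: -552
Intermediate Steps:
O(s, P) = 3 + P (O(s, P) = ((P + s) + 3) - s = (3 + P + s) - s = 3 + P)
o(J) = -6
A(E, u) = -6
92*A(120, -196) = 92*(-6) = -552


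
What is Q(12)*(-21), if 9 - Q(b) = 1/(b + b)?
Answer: -1505/8 ≈ -188.13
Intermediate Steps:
Q(b) = 9 - 1/(2*b) (Q(b) = 9 - 1/(b + b) = 9 - 1/(2*b))
Q(12)*(-21) = (9 - 1/2/12)*(-21) = (9 - 1/2*1/12)*(-21) = (9 - 1/24)*(-21) = (215/24)*(-21) = -1505/8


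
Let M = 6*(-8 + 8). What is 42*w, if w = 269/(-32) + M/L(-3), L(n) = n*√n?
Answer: -5649/16 ≈ -353.06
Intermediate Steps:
L(n) = n^(3/2)
M = 0 (M = 6*0 = 0)
w = -269/32 (w = 269/(-32) + 0/((-3)^(3/2)) = 269*(-1/32) + 0/((-3*I*√3)) = -269/32 + 0*(I*√3/9) = -269/32 + 0 = -269/32 ≈ -8.4063)
42*w = 42*(-269/32) = -5649/16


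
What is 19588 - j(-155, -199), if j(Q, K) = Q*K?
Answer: -11257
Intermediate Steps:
j(Q, K) = K*Q
19588 - j(-155, -199) = 19588 - (-199)*(-155) = 19588 - 1*30845 = 19588 - 30845 = -11257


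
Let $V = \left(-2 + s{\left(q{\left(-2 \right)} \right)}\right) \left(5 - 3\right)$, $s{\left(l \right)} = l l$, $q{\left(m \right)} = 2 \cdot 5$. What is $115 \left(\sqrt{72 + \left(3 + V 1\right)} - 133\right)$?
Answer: $-15295 + 115 \sqrt{271} \approx -13402.0$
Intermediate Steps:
$q{\left(m \right)} = 10$
$s{\left(l \right)} = l^{2}$
$V = 196$ ($V = \left(-2 + 10^{2}\right) \left(5 - 3\right) = \left(-2 + 100\right) 2 = 98 \cdot 2 = 196$)
$115 \left(\sqrt{72 + \left(3 + V 1\right)} - 133\right) = 115 \left(\sqrt{72 + \left(3 + 196 \cdot 1\right)} - 133\right) = 115 \left(\sqrt{72 + \left(3 + 196\right)} - 133\right) = 115 \left(\sqrt{72 + 199} - 133\right) = 115 \left(\sqrt{271} - 133\right) = 115 \left(-133 + \sqrt{271}\right) = -15295 + 115 \sqrt{271}$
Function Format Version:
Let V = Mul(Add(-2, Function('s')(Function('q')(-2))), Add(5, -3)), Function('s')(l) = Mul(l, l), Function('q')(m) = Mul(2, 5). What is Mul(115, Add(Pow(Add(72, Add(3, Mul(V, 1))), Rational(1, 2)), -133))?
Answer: Add(-15295, Mul(115, Pow(271, Rational(1, 2)))) ≈ -13402.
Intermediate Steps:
Function('q')(m) = 10
Function('s')(l) = Pow(l, 2)
V = 196 (V = Mul(Add(-2, Pow(10, 2)), Add(5, -3)) = Mul(Add(-2, 100), 2) = Mul(98, 2) = 196)
Mul(115, Add(Pow(Add(72, Add(3, Mul(V, 1))), Rational(1, 2)), -133)) = Mul(115, Add(Pow(Add(72, Add(3, Mul(196, 1))), Rational(1, 2)), -133)) = Mul(115, Add(Pow(Add(72, Add(3, 196)), Rational(1, 2)), -133)) = Mul(115, Add(Pow(Add(72, 199), Rational(1, 2)), -133)) = Mul(115, Add(Pow(271, Rational(1, 2)), -133)) = Mul(115, Add(-133, Pow(271, Rational(1, 2)))) = Add(-15295, Mul(115, Pow(271, Rational(1, 2))))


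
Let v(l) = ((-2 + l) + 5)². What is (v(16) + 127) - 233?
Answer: 255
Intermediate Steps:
v(l) = (3 + l)²
(v(16) + 127) - 233 = ((3 + 16)² + 127) - 233 = (19² + 127) - 233 = (361 + 127) - 233 = 488 - 233 = 255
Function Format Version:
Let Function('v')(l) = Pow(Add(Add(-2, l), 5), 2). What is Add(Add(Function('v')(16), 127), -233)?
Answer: 255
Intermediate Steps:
Function('v')(l) = Pow(Add(3, l), 2)
Add(Add(Function('v')(16), 127), -233) = Add(Add(Pow(Add(3, 16), 2), 127), -233) = Add(Add(Pow(19, 2), 127), -233) = Add(Add(361, 127), -233) = Add(488, -233) = 255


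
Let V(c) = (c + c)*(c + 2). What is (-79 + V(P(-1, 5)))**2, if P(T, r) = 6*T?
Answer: 961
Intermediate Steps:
V(c) = 2*c*(2 + c) (V(c) = (2*c)*(2 + c) = 2*c*(2 + c))
(-79 + V(P(-1, 5)))**2 = (-79 + 2*(6*(-1))*(2 + 6*(-1)))**2 = (-79 + 2*(-6)*(2 - 6))**2 = (-79 + 2*(-6)*(-4))**2 = (-79 + 48)**2 = (-31)**2 = 961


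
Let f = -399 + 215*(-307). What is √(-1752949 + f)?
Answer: I*√1819353 ≈ 1348.8*I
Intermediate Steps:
f = -66404 (f = -399 - 66005 = -66404)
√(-1752949 + f) = √(-1752949 - 66404) = √(-1819353) = I*√1819353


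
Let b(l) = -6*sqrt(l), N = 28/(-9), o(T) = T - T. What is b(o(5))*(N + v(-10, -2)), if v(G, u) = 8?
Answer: 0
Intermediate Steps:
o(T) = 0
N = -28/9 (N = 28*(-1/9) = -28/9 ≈ -3.1111)
b(o(5))*(N + v(-10, -2)) = (-6*sqrt(0))*(-28/9 + 8) = -6*0*(44/9) = 0*(44/9) = 0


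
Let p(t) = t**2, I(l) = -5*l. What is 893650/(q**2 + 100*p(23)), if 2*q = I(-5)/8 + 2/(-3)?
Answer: 2058969600/121885081 ≈ 16.893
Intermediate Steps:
q = 59/48 (q = (-5*(-5)/8 + 2/(-3))/2 = (25*(1/8) + 2*(-1/3))/2 = (25/8 - 2/3)/2 = (1/2)*(59/24) = 59/48 ≈ 1.2292)
893650/(q**2 + 100*p(23)) = 893650/((59/48)**2 + 100*23**2) = 893650/(3481/2304 + 100*529) = 893650/(3481/2304 + 52900) = 893650/(121885081/2304) = 893650*(2304/121885081) = 2058969600/121885081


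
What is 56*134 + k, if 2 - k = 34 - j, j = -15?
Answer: 7457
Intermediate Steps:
k = -47 (k = 2 - (34 - 1*(-15)) = 2 - (34 + 15) = 2 - 1*49 = 2 - 49 = -47)
56*134 + k = 56*134 - 47 = 7504 - 47 = 7457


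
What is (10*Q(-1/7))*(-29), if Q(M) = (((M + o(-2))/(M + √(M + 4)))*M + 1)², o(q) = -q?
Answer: -125406875/432964 + 7368465*√21/432964 ≈ -211.66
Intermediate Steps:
Q(M) = (1 + M*(2 + M)/(M + √(4 + M)))² (Q(M) = (((M - 1*(-2))/(M + √(M + 4)))*M + 1)² = (((M + 2)/(M + √(4 + M)))*M + 1)² = (((2 + M)/(M + √(4 + M)))*M + 1)² = (M*(2 + M)/(M + √(4 + M)) + 1)² = (1 + M*(2 + M)/(M + √(4 + M)))²)
(10*Q(-1/7))*(-29) = (10*(((-1/7)² + √(4 - 1/7) + 3*(-1/7))²/(-1/7 + √(4 - 1/7))²))*(-29) = (10*(((-1*⅐)² + √(4 - 1*⅐) + 3*(-1*⅐))²/(-1*⅐ + √(4 - 1*⅐))²))*(-29) = (10*(((-⅐)² + √(4 - ⅐) + 3*(-⅐))²/(-⅐ + √(4 - ⅐))²))*(-29) = (10*((1/49 + √(27/7) - 3/7)²/(-⅐ + √(27/7))²))*(-29) = (10*((1/49 + 3*√21/7 - 3/7)²/(-⅐ + 3*√21/7)²))*(-29) = (10*((-20/49 + 3*√21/7)²/(-⅐ + 3*√21/7)²))*(-29) = (10*(-20/49 + 3*√21/7)²/(-⅐ + 3*√21/7)²)*(-29) = -290*(-20/49 + 3*√21/7)²/(-⅐ + 3*√21/7)²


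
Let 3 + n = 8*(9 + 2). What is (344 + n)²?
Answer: 184041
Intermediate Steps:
n = 85 (n = -3 + 8*(9 + 2) = -3 + 8*11 = -3 + 88 = 85)
(344 + n)² = (344 + 85)² = 429² = 184041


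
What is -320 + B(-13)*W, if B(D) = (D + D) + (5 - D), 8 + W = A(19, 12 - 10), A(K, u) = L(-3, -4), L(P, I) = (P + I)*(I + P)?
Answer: -648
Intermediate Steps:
L(P, I) = (I + P)² (L(P, I) = (I + P)*(I + P) = (I + P)²)
A(K, u) = 49 (A(K, u) = (-4 - 3)² = (-7)² = 49)
W = 41 (W = -8 + 49 = 41)
B(D) = 5 + D (B(D) = 2*D + (5 - D) = 5 + D)
-320 + B(-13)*W = -320 + (5 - 13)*41 = -320 - 8*41 = -320 - 328 = -648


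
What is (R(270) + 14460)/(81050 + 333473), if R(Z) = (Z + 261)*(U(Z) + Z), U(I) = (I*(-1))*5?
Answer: -559020/414523 ≈ -1.3486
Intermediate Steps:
U(I) = -5*I (U(I) = -I*5 = -5*I)
R(Z) = -4*Z*(261 + Z) (R(Z) = (Z + 261)*(-5*Z + Z) = (261 + Z)*(-4*Z) = -4*Z*(261 + Z))
(R(270) + 14460)/(81050 + 333473) = (4*270*(-261 - 1*270) + 14460)/(81050 + 333473) = (4*270*(-261 - 270) + 14460)/414523 = (4*270*(-531) + 14460)*(1/414523) = (-573480 + 14460)*(1/414523) = -559020*1/414523 = -559020/414523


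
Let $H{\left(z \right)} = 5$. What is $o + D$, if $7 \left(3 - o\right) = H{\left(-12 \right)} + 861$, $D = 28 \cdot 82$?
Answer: $\frac{15227}{7} \approx 2175.3$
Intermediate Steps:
$D = 2296$
$o = - \frac{845}{7}$ ($o = 3 - \frac{5 + 861}{7} = 3 - \frac{866}{7} = - \frac{845}{7} \approx -120.71$)
$o + D = - \frac{845}{7} + 2296 = \frac{15227}{7}$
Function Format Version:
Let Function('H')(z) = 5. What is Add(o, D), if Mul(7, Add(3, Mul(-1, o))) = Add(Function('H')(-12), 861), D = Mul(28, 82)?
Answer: Rational(15227, 7) ≈ 2175.3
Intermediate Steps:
D = 2296
o = Rational(-845, 7) (o = Add(3, Mul(Rational(-1, 7), Add(5, 861))) = Add(3, Mul(Rational(-1, 7), 866)) = Add(3, Rational(-866, 7)) = Rational(-845, 7) ≈ -120.71)
Add(o, D) = Add(Rational(-845, 7), 2296) = Rational(15227, 7)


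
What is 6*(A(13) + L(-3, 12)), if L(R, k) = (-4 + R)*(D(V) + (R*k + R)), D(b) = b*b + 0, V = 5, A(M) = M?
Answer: 666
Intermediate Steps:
D(b) = b**2 (D(b) = b**2 + 0 = b**2)
L(R, k) = (-4 + R)*(25 + R + R*k) (L(R, k) = (-4 + R)*(5**2 + (R*k + R)) = (-4 + R)*(25 + (R + R*k)) = (-4 + R)*(25 + R + R*k))
6*(A(13) + L(-3, 12)) = 6*(13 + (-100 + (-3)**2 + 21*(-3) + 12*(-3)**2 - 4*(-3)*12)) = 6*(13 + (-100 + 9 - 63 + 12*9 + 144)) = 6*(13 + (-100 + 9 - 63 + 108 + 144)) = 6*(13 + 98) = 6*111 = 666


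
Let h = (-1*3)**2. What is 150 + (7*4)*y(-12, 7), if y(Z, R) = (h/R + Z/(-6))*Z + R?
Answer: -758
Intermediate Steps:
h = 9 (h = (-3)**2 = 9)
y(Z, R) = R + Z*(9/R - Z/6) (y(Z, R) = (9/R + Z/(-6))*Z + R = (9/R + Z*(-1/6))*Z + R = (9/R - Z/6)*Z + R = Z*(9/R - Z/6) + R = R + Z*(9/R - Z/6))
150 + (7*4)*y(-12, 7) = 150 + (7*4)*(7 - 1/6*(-12)**2 + 9*(-12)/7) = 150 + 28*(7 - 1/6*144 + 9*(-12)*(1/7)) = 150 + 28*(7 - 24 - 108/7) = 150 + 28*(-227/7) = 150 - 908 = -758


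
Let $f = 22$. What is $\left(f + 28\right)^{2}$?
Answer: $2500$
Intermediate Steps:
$\left(f + 28\right)^{2} = \left(22 + 28\right)^{2} = 50^{2} = 2500$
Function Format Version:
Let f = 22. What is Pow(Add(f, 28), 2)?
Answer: 2500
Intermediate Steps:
Pow(Add(f, 28), 2) = Pow(Add(22, 28), 2) = Pow(50, 2) = 2500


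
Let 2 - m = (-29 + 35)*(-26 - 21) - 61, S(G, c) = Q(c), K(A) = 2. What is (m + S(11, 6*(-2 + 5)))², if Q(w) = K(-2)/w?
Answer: 9647236/81 ≈ 1.1910e+5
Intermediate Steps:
Q(w) = 2/w
S(G, c) = 2/c
m = 345 (m = 2 - ((-29 + 35)*(-26 - 21) - 61) = 2 - (6*(-47) - 61) = 2 - (-282 - 61) = 2 - 1*(-343) = 2 + 343 = 345)
(m + S(11, 6*(-2 + 5)))² = (345 + 2/((6*(-2 + 5))))² = (345 + 2/((6*3)))² = (345 + 2/18)² = (345 + 2*(1/18))² = (345 + ⅑)² = (3106/9)² = 9647236/81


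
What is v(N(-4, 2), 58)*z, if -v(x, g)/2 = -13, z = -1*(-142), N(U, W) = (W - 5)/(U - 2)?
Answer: 3692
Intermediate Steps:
N(U, W) = (-5 + W)/(-2 + U)
z = 142
v(x, g) = 26 (v(x, g) = -2*(-13) = 26)
v(N(-4, 2), 58)*z = 26*142 = 3692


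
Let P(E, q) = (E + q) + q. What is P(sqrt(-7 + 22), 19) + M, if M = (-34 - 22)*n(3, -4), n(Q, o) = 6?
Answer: -298 + sqrt(15) ≈ -294.13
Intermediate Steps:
P(E, q) = E + 2*q
M = -336 (M = (-34 - 22)*6 = -56*6 = -336)
P(sqrt(-7 + 22), 19) + M = (sqrt(-7 + 22) + 2*19) - 336 = (sqrt(15) + 38) - 336 = (38 + sqrt(15)) - 336 = -298 + sqrt(15)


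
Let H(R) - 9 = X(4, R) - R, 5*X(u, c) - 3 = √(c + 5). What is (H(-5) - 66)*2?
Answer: -514/5 ≈ -102.80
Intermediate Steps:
X(u, c) = ⅗ + √(5 + c)/5 (X(u, c) = ⅗ + √(c + 5)/5 = ⅗ + √(5 + c)/5)
H(R) = 48/5 - R + √(5 + R)/5 (H(R) = 9 + ((⅗ + √(5 + R)/5) - R) = 9 + (⅗ - R + √(5 + R)/5) = 48/5 - R + √(5 + R)/5)
(H(-5) - 66)*2 = ((48/5 - 1*(-5) + √(5 - 5)/5) - 66)*2 = ((48/5 + 5 + √0/5) - 66)*2 = ((48/5 + 5 + (⅕)*0) - 66)*2 = ((48/5 + 5 + 0) - 66)*2 = (73/5 - 66)*2 = -257/5*2 = -514/5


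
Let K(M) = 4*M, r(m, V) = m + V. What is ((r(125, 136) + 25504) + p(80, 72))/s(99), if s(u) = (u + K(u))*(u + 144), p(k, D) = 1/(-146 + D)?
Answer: 1906609/8901090 ≈ 0.21420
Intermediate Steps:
r(m, V) = V + m
s(u) = 5*u*(144 + u) (s(u) = (u + 4*u)*(u + 144) = (5*u)*(144 + u) = 5*u*(144 + u))
((r(125, 136) + 25504) + p(80, 72))/s(99) = (((136 + 125) + 25504) + 1/(-146 + 72))/((5*99*(144 + 99))) = ((261 + 25504) + 1/(-74))/((5*99*243)) = (25765 - 1/74)/120285 = (1906609/74)*(1/120285) = 1906609/8901090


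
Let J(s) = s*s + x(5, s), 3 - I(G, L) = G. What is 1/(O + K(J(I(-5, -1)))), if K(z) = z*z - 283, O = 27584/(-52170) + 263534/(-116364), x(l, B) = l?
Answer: 168630830/754657791369 ≈ 0.00022345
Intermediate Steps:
I(G, L) = 3 - G
O = -471065371/168630830 (O = 27584*(-1/52170) + 263534*(-1/116364) = -13792/26085 - 131767/58182 = -471065371/168630830 ≈ -2.7935)
J(s) = 5 + s² (J(s) = s*s + 5 = s² + 5 = 5 + s²)
K(z) = -283 + z² (K(z) = z² - 283 = -283 + z²)
1/(O + K(J(I(-5, -1)))) = 1/(-471065371/168630830 + (-283 + (5 + (3 - 1*(-5))²)²)) = 1/(-471065371/168630830 + (-283 + (5 + (3 + 5)²)²)) = 1/(-471065371/168630830 + (-283 + (5 + 8²)²)) = 1/(-471065371/168630830 + (-283 + (5 + 64)²)) = 1/(-471065371/168630830 + (-283 + 69²)) = 1/(-471065371/168630830 + (-283 + 4761)) = 1/(-471065371/168630830 + 4478) = 1/(754657791369/168630830) = 168630830/754657791369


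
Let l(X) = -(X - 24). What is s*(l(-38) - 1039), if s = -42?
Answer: 41034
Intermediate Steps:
l(X) = 24 - X (l(X) = -(-24 + X) = 24 - X)
s*(l(-38) - 1039) = -42*((24 - 1*(-38)) - 1039) = -42*((24 + 38) - 1039) = -42*(62 - 1039) = -42*(-977) = 41034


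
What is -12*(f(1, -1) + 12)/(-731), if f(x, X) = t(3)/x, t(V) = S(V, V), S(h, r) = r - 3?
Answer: 144/731 ≈ 0.19699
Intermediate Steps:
S(h, r) = -3 + r
t(V) = -3 + V
f(x, X) = 0 (f(x, X) = (-3 + 3)/x = 0/x = 0)
-12*(f(1, -1) + 12)/(-731) = -12*(0 + 12)/(-731) = -12*12*(-1/731) = -144*(-1/731) = 144/731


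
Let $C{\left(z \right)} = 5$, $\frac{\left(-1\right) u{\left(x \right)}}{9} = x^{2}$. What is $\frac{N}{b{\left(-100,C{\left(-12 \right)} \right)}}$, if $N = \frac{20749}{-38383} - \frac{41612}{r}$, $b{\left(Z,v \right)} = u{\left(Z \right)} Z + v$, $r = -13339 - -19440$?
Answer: $- \frac{344756609}{421514663574683} \approx -8.179 \cdot 10^{-7}$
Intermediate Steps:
$u{\left(x \right)} = - 9 x^{2}$
$r = 6101$ ($r = -13339 + 19440 = 6101$)
$b{\left(Z,v \right)} = v - 9 Z^{3}$ ($b{\left(Z,v \right)} = - 9 Z^{2} Z + v = - 9 Z^{3} + v = v - 9 Z^{3}$)
$N = - \frac{1723783045}{234174683}$ ($N = \frac{20749}{-38383} - \frac{41612}{6101} = 20749 \left(- \frac{1}{38383}\right) - \frac{41612}{6101} = - \frac{20749}{38383} - \frac{41612}{6101} = - \frac{1723783045}{234174683} \approx -7.3611$)
$\frac{N}{b{\left(-100,C{\left(-12 \right)} \right)}} = - \frac{1723783045}{234174683 \left(5 - 9 \left(-100\right)^{3}\right)} = - \frac{1723783045}{234174683 \left(5 - -9000000\right)} = - \frac{1723783045}{234174683 \left(5 + 9000000\right)} = - \frac{1723783045}{234174683 \cdot 9000005} = \left(- \frac{1723783045}{234174683}\right) \frac{1}{9000005} = - \frac{344756609}{421514663574683}$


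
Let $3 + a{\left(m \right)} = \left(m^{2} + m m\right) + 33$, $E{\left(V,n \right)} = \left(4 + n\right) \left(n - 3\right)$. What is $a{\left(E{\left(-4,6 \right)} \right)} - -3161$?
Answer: $4991$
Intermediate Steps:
$E{\left(V,n \right)} = \left(-3 + n\right) \left(4 + n\right)$ ($E{\left(V,n \right)} = \left(4 + n\right) \left(-3 + n\right) = \left(-3 + n\right) \left(4 + n\right)$)
$a{\left(m \right)} = 30 + 2 m^{2}$ ($a{\left(m \right)} = -3 + \left(\left(m^{2} + m m\right) + 33\right) = -3 + \left(\left(m^{2} + m^{2}\right) + 33\right) = -3 + \left(2 m^{2} + 33\right) = -3 + \left(33 + 2 m^{2}\right) = 30 + 2 m^{2}$)
$a{\left(E{\left(-4,6 \right)} \right)} - -3161 = \left(30 + 2 \left(-12 + 6 + 6^{2}\right)^{2}\right) - -3161 = \left(30 + 2 \left(-12 + 6 + 36\right)^{2}\right) + 3161 = \left(30 + 2 \cdot 30^{2}\right) + 3161 = \left(30 + 2 \cdot 900\right) + 3161 = \left(30 + 1800\right) + 3161 = 1830 + 3161 = 4991$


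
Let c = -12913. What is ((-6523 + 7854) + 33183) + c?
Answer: 21601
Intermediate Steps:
((-6523 + 7854) + 33183) + c = ((-6523 + 7854) + 33183) - 12913 = (1331 + 33183) - 12913 = 34514 - 12913 = 21601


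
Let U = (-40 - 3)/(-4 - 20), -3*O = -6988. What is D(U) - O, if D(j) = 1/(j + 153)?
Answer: -25960348/11145 ≈ -2329.3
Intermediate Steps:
O = 6988/3 (O = -⅓*(-6988) = 6988/3 ≈ 2329.3)
U = 43/24 (U = -43/(-24) = -43*(-1/24) = 43/24 ≈ 1.7917)
D(j) = 1/(153 + j)
D(U) - O = 1/(153 + 43/24) - 1*6988/3 = 1/(3715/24) - 6988/3 = 24/3715 - 6988/3 = -25960348/11145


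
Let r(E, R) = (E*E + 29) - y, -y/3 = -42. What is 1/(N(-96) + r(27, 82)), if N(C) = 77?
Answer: 1/709 ≈ 0.0014104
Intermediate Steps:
y = 126 (y = -3*(-42) = 126)
r(E, R) = -97 + E² (r(E, R) = (E*E + 29) - 1*126 = (E² + 29) - 126 = (29 + E²) - 126 = -97 + E²)
1/(N(-96) + r(27, 82)) = 1/(77 + (-97 + 27²)) = 1/(77 + (-97 + 729)) = 1/(77 + 632) = 1/709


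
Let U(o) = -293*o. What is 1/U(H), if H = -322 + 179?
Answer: 1/41899 ≈ 2.3867e-5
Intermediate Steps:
H = -143
1/U(H) = 1/(-293*(-143)) = 1/41899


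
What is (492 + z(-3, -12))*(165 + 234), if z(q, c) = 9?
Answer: 199899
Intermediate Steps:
(492 + z(-3, -12))*(165 + 234) = (492 + 9)*(165 + 234) = 501*399 = 199899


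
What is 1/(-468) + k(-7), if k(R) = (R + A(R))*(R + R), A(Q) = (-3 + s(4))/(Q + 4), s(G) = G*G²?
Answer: 179087/468 ≈ 382.66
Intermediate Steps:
s(G) = G³
A(Q) = 61/(4 + Q) (A(Q) = (-3 + 4³)/(Q + 4) = (-3 + 64)/(4 + Q) = 61/(4 + Q))
k(R) = 2*R*(R + 61/(4 + R)) (k(R) = (R + 61/(4 + R))*(R + R) = (R + 61/(4 + R))*(2*R) = 2*R*(R + 61/(4 + R)))
1/(-468) + k(-7) = 1/(-468) + 2*(-7)*(61 - 7*(4 - 7))/(4 - 7) = -1/468 + 2*(-7)*(61 - 7*(-3))/(-3) = -1/468 + 2*(-7)*(-⅓)*(61 + 21) = -1/468 + 2*(-7)*(-⅓)*82 = -1/468 + 1148/3 = 179087/468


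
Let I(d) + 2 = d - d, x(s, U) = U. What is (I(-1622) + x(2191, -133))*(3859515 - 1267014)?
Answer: -349987635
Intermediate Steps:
I(d) = -2 (I(d) = -2 + (d - d) = -2 + 0 = -2)
(I(-1622) + x(2191, -133))*(3859515 - 1267014) = (-2 - 133)*(3859515 - 1267014) = -135*2592501 = -349987635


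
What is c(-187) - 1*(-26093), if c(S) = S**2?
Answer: 61062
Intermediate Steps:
c(-187) - 1*(-26093) = (-187)**2 - 1*(-26093) = 34969 + 26093 = 61062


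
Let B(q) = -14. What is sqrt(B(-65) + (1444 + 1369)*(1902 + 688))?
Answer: 2*sqrt(1821414) ≈ 2699.2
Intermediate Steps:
sqrt(B(-65) + (1444 + 1369)*(1902 + 688)) = sqrt(-14 + (1444 + 1369)*(1902 + 688)) = sqrt(-14 + 2813*2590) = sqrt(-14 + 7285670) = sqrt(7285656) = 2*sqrt(1821414)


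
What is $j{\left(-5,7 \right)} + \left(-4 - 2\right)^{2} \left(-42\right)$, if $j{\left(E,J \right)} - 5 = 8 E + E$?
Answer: $-1552$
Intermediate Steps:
$j{\left(E,J \right)} = 5 + 9 E$ ($j{\left(E,J \right)} = 5 + \left(8 E + E\right) = 5 + 9 E$)
$j{\left(-5,7 \right)} + \left(-4 - 2\right)^{2} \left(-42\right) = \left(5 + 9 \left(-5\right)\right) + \left(-4 - 2\right)^{2} \left(-42\right) = \left(5 - 45\right) + \left(-6\right)^{2} \left(-42\right) = -40 + 36 \left(-42\right) = -40 - 1512 = -1552$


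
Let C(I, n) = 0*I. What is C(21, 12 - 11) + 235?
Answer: 235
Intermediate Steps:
C(I, n) = 0
C(21, 12 - 11) + 235 = 0 + 235 = 235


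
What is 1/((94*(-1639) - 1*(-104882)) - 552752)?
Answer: -1/601936 ≈ -1.6613e-6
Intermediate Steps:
1/((94*(-1639) - 1*(-104882)) - 552752) = 1/((-154066 + 104882) - 552752) = 1/(-49184 - 552752) = 1/(-601936) = -1/601936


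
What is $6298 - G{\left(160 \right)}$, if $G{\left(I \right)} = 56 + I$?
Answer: $6082$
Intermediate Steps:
$6298 - G{\left(160 \right)} = 6298 - \left(56 + 160\right) = 6298 - 216 = 6082$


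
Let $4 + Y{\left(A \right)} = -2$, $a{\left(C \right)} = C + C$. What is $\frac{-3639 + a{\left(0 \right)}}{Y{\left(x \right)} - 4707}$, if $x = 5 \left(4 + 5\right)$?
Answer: $\frac{1213}{1571} \approx 0.77212$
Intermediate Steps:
$a{\left(C \right)} = 2 C$
$x = 45$ ($x = 5 \cdot 9 = 45$)
$Y{\left(A \right)} = -6$ ($Y{\left(A \right)} = -4 - 2 = -6$)
$\frac{-3639 + a{\left(0 \right)}}{Y{\left(x \right)} - 4707} = \frac{-3639 + 2 \cdot 0}{-6 - 4707} = \frac{-3639 + 0}{-4713} = \left(-3639\right) \left(- \frac{1}{4713}\right) = \frac{1213}{1571}$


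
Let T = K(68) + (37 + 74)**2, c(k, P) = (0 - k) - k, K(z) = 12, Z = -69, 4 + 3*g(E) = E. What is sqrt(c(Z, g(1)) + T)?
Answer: sqrt(12471) ≈ 111.67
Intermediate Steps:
g(E) = -4/3 + E/3
c(k, P) = -2*k (c(k, P) = -k - k = -2*k)
T = 12333 (T = 12 + (37 + 74)**2 = 12 + 111**2 = 12 + 12321 = 12333)
sqrt(c(Z, g(1)) + T) = sqrt(-2*(-69) + 12333) = sqrt(138 + 12333) = sqrt(12471)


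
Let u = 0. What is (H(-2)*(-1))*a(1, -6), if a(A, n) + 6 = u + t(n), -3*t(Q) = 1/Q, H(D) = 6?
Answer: 107/3 ≈ 35.667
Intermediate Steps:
t(Q) = -1/(3*Q)
a(A, n) = -6 - 1/(3*n) (a(A, n) = -6 + (0 - 1/(3*n)) = -6 - 1/(3*n))
(H(-2)*(-1))*a(1, -6) = (6*(-1))*(-6 - ⅓/(-6)) = -6*(-6 - ⅓*(-⅙)) = -6*(-6 + 1/18) = -6*(-107/18) = 107/3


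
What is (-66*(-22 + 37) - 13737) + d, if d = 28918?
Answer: 14191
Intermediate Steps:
(-66*(-22 + 37) - 13737) + d = (-66*(-22 + 37) - 13737) + 28918 = (-66*15 - 13737) + 28918 = (-990 - 13737) + 28918 = -14727 + 28918 = 14191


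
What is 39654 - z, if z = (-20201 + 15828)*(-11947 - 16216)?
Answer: -123117145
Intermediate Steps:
z = 123156799 (z = -4373*(-28163) = 123156799)
39654 - z = 39654 - 1*123156799 = 39654 - 123156799 = -123117145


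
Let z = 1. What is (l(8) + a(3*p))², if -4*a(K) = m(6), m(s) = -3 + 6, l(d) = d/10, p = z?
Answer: 1/400 ≈ 0.0025000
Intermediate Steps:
p = 1
l(d) = d/10 (l(d) = d*(⅒) = d/10)
m(s) = 3
a(K) = -¾ (a(K) = -¼*3 = -¾)
(l(8) + a(3*p))² = ((⅒)*8 - ¾)² = (⅘ - ¾)² = (1/20)² = 1/400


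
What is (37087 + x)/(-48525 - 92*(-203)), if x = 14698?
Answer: -51785/29849 ≈ -1.7349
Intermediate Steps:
(37087 + x)/(-48525 - 92*(-203)) = (37087 + 14698)/(-48525 - 92*(-203)) = 51785/(-48525 + 18676) = 51785/(-29849) = 51785*(-1/29849) = -51785/29849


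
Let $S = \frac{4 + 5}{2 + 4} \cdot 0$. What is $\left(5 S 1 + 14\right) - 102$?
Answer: $-88$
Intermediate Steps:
$S = 0$ ($S = \frac{9}{6} \cdot 0 = 9 \cdot \frac{1}{6} \cdot 0 = \frac{3}{2} \cdot 0 = 0$)
$\left(5 S 1 + 14\right) - 102 = \left(5 \cdot 0 \cdot 1 + 14\right) - 102 = \left(0 \cdot 1 + 14\right) - 102 = \left(0 + 14\right) - 102 = 14 - 102 = -88$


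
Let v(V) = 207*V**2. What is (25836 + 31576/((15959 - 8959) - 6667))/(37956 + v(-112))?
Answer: 2158741/219327453 ≈ 0.0098425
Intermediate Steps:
(25836 + 31576/((15959 - 8959) - 6667))/(37956 + v(-112)) = (25836 + 31576/((15959 - 8959) - 6667))/(37956 + 207*(-112)**2) = (25836 + 31576/(7000 - 6667))/(37956 + 207*12544) = (25836 + 31576/333)/(37956 + 2596608) = (25836 + 31576*(1/333))/2634564 = (25836 + 31576/333)*(1/2634564) = (8634964/333)*(1/2634564) = 2158741/219327453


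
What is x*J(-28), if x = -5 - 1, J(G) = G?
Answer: 168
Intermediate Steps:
x = -6
x*J(-28) = -6*(-28) = 168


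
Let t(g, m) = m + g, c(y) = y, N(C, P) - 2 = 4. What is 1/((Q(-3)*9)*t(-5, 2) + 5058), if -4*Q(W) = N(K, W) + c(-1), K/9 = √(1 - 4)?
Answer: 4/20367 ≈ 0.00019640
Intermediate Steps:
K = 9*I*√3 (K = 9*√(1 - 4) = 9*√(-3) = 9*(I*√3) = 9*I*√3 ≈ 15.588*I)
N(C, P) = 6 (N(C, P) = 2 + 4 = 6)
t(g, m) = g + m
Q(W) = -5/4 (Q(W) = -(6 - 1)/4 = -¼*5 = -5/4)
1/((Q(-3)*9)*t(-5, 2) + 5058) = 1/((-5/4*9)*(-5 + 2) + 5058) = 1/(-45/4*(-3) + 5058) = 1/(135/4 + 5058) = 1/(20367/4) = 4/20367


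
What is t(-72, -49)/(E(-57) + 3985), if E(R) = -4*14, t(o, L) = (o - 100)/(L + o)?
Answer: 172/475409 ≈ 0.00036179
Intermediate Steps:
t(o, L) = (-100 + o)/(L + o)
E(R) = -56
t(-72, -49)/(E(-57) + 3985) = ((-100 - 72)/(-49 - 72))/(-56 + 3985) = (-172/(-121))/3929 = -1/121*(-172)*(1/3929) = (172/121)*(1/3929) = 172/475409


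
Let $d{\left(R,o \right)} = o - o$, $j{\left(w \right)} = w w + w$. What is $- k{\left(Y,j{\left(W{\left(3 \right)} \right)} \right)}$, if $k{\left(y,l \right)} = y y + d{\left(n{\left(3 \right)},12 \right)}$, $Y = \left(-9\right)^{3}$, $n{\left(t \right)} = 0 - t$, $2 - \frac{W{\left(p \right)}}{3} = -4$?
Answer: $-531441$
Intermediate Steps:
$W{\left(p \right)} = 18$ ($W{\left(p \right)} = 6 - -12 = 6 + 12 = 18$)
$n{\left(t \right)} = - t$
$j{\left(w \right)} = w + w^{2}$ ($j{\left(w \right)} = w^{2} + w = w + w^{2}$)
$Y = -729$
$d{\left(R,o \right)} = 0$
$k{\left(y,l \right)} = y^{2}$ ($k{\left(y,l \right)} = y y + 0 = y^{2} + 0 = y^{2}$)
$- k{\left(Y,j{\left(W{\left(3 \right)} \right)} \right)} = - \left(-729\right)^{2} = \left(-1\right) 531441 = -531441$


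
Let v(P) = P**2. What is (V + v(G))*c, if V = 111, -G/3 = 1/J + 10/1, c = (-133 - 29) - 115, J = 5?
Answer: -7252968/25 ≈ -2.9012e+5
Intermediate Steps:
c = -277 (c = -162 - 115 = -277)
G = -153/5 (G = -3*(1/5 + 10/1) = -3*(1*(1/5) + 10*1) = -3*(1/5 + 10) = -3*51/5 = -153/5 ≈ -30.600)
(V + v(G))*c = (111 + (-153/5)**2)*(-277) = (111 + 23409/25)*(-277) = (26184/25)*(-277) = -7252968/25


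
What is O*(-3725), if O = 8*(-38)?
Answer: 1132400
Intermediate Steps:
O = -304
O*(-3725) = -304*(-3725) = 1132400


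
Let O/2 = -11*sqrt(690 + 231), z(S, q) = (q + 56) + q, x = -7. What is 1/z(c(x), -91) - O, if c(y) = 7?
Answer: -1/126 + 22*sqrt(921) ≈ 667.65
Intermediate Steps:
z(S, q) = 56 + 2*q (z(S, q) = (56 + q) + q = 56 + 2*q)
O = -22*sqrt(921) (O = 2*(-11*sqrt(690 + 231)) = 2*(-11*sqrt(921)) = -22*sqrt(921) ≈ -667.66)
1/z(c(x), -91) - O = 1/(56 + 2*(-91)) - (-22)*sqrt(921) = 1/(56 - 182) + 22*sqrt(921) = 1/(-126) + 22*sqrt(921) = -1/126 + 22*sqrt(921)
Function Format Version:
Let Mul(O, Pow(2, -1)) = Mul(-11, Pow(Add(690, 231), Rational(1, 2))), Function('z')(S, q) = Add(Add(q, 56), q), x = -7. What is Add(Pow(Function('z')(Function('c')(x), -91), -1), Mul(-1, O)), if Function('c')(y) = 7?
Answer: Add(Rational(-1, 126), Mul(22, Pow(921, Rational(1, 2)))) ≈ 667.65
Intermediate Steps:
Function('z')(S, q) = Add(56, Mul(2, q)) (Function('z')(S, q) = Add(Add(56, q), q) = Add(56, Mul(2, q)))
O = Mul(-22, Pow(921, Rational(1, 2))) (O = Mul(2, Mul(-11, Pow(Add(690, 231), Rational(1, 2)))) = Mul(2, Mul(-11, Pow(921, Rational(1, 2)))) = Mul(-22, Pow(921, Rational(1, 2))) ≈ -667.66)
Add(Pow(Function('z')(Function('c')(x), -91), -1), Mul(-1, O)) = Add(Pow(Add(56, Mul(2, -91)), -1), Mul(-1, Mul(-22, Pow(921, Rational(1, 2))))) = Add(Pow(Add(56, -182), -1), Mul(22, Pow(921, Rational(1, 2)))) = Add(Pow(-126, -1), Mul(22, Pow(921, Rational(1, 2)))) = Add(Rational(-1, 126), Mul(22, Pow(921, Rational(1, 2))))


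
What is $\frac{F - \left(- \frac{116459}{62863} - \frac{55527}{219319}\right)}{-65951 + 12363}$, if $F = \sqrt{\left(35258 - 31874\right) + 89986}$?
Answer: $- \frac{14516132611}{369410225657818} - \frac{\sqrt{93370}}{53588} \approx -0.0057414$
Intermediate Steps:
$F = \sqrt{93370}$ ($F = \sqrt{3384 + 89986} = \sqrt{93370} \approx 305.56$)
$\frac{F - \left(- \frac{116459}{62863} - \frac{55527}{219319}\right)}{-65951 + 12363} = \frac{\sqrt{93370} - \left(- \frac{116459}{62863} - \frac{55527}{219319}\right)}{-65951 + 12363} = \frac{\sqrt{93370} - - \frac{29032265222}{13787050297}}{-53588} = \left(\sqrt{93370} + \left(\frac{116459}{62863} + \frac{55527}{219319}\right)\right) \left(- \frac{1}{53588}\right) = \left(\sqrt{93370} + \frac{29032265222}{13787050297}\right) \left(- \frac{1}{53588}\right) = \left(\frac{29032265222}{13787050297} + \sqrt{93370}\right) \left(- \frac{1}{53588}\right) = - \frac{14516132611}{369410225657818} - \frac{\sqrt{93370}}{53588}$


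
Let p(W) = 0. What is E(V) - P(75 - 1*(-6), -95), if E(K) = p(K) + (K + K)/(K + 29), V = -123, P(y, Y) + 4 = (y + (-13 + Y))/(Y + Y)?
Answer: 57821/8930 ≈ 6.4749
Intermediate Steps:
P(y, Y) = -4 + (-13 + Y + y)/(2*Y) (P(y, Y) = -4 + (y + (-13 + Y))/(Y + Y) = -4 + (-13 + Y + y)/((2*Y)) = -4 + (-13 + Y + y)*(1/(2*Y)) = -4 + (-13 + Y + y)/(2*Y))
E(K) = 2*K/(29 + K) (E(K) = 0 + (K + K)/(K + 29) = 0 + (2*K)/(29 + K) = 0 + 2*K/(29 + K) = 2*K/(29 + K))
E(V) - P(75 - 1*(-6), -95) = 2*(-123)/(29 - 123) - (-13 + (75 - 1*(-6)) - 7*(-95))/(2*(-95)) = 2*(-123)/(-94) - (-1)*(-13 + (75 + 6) + 665)/(2*95) = 2*(-123)*(-1/94) - (-1)*(-13 + 81 + 665)/(2*95) = 123/47 - (-1)*733/(2*95) = 123/47 - 1*(-733/190) = 123/47 + 733/190 = 57821/8930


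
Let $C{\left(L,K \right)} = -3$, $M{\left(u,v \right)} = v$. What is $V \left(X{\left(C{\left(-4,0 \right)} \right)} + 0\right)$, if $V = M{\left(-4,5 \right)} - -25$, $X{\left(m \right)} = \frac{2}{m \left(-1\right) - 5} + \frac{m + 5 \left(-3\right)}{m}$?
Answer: $150$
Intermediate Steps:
$X{\left(m \right)} = \frac{2}{-5 - m} + \frac{-15 + m}{m}$ ($X{\left(m \right)} = \frac{2}{- m - 5} + \frac{m - 15}{m} = \frac{2}{-5 - m} + \frac{-15 + m}{m}$)
$V = 30$ ($V = 5 - -25 = 5 + 25 = 30$)
$V \left(X{\left(C{\left(-4,0 \right)} \right)} + 0\right) = 30 \left(\frac{-75 + \left(-3\right)^{2} - -36}{\left(-3\right) \left(5 - 3\right)} + 0\right) = 30 \left(- \frac{-75 + 9 + 36}{3 \cdot 2} + 0\right) = 30 \left(\left(- \frac{1}{3}\right) \frac{1}{2} \left(-30\right) + 0\right) = 30 \left(5 + 0\right) = 30 \cdot 5 = 150$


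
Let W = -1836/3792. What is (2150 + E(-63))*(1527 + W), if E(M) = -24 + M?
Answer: 995147877/316 ≈ 3.1492e+6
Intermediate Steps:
W = -153/316 (W = -1836*1/3792 = -153/316 ≈ -0.48418)
(2150 + E(-63))*(1527 + W) = (2150 + (-24 - 63))*(1527 - 153/316) = (2150 - 87)*(482379/316) = 2063*(482379/316) = 995147877/316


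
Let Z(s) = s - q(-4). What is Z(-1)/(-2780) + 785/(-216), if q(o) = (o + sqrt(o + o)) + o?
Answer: -545953/150120 + I*sqrt(2)/1390 ≈ -3.6368 + 0.0010174*I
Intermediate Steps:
q(o) = 2*o + sqrt(2)*sqrt(o) (q(o) = (o + sqrt(2*o)) + o = (o + sqrt(2)*sqrt(o)) + o = 2*o + sqrt(2)*sqrt(o))
Z(s) = 8 + s - 2*I*sqrt(2) (Z(s) = s - (2*(-4) + sqrt(2)*sqrt(-4)) = s - (-8 + sqrt(2)*(2*I)) = s - (-8 + 2*I*sqrt(2)) = s + (8 - 2*I*sqrt(2)) = 8 + s - 2*I*sqrt(2))
Z(-1)/(-2780) + 785/(-216) = (8 - 1 - 2*I*sqrt(2))/(-2780) + 785/(-216) = (7 - 2*I*sqrt(2))*(-1/2780) + 785*(-1/216) = (-7/2780 + I*sqrt(2)/1390) - 785/216 = -545953/150120 + I*sqrt(2)/1390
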